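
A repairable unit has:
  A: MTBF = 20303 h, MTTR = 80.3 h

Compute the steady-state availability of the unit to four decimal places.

0.9961

A(A) = MTBF/(MTBF+MTTR) = 20303/(20303+80.3) = 0.9961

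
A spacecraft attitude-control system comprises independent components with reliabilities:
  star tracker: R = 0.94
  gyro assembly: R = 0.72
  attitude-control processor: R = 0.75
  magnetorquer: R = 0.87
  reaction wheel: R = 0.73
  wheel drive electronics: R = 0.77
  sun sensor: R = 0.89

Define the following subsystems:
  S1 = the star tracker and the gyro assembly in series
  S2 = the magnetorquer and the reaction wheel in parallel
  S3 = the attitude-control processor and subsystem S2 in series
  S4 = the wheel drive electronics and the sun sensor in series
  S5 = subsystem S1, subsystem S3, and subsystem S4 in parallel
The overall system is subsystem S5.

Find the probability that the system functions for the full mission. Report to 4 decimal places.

0.9719

Series (star tracker and gyro assembly): 0.940000 × 0.720000 = 0.676800
Parallel (magnetorquer and reaction wheel): 1 − (1 − 0.870000)(1 − 0.730000) = 0.964900
Series (attitude-control processor and [0.964900]): 0.750000 × 0.964900 = 0.723675
Series (wheel drive electronics and sun sensor): 0.770000 × 0.890000 = 0.685300
Parallel ([0.676800], [0.723675], and [0.685300]): 1 − (1 − 0.676800)(1 − 0.723675)(1 − 0.685300) = 0.9719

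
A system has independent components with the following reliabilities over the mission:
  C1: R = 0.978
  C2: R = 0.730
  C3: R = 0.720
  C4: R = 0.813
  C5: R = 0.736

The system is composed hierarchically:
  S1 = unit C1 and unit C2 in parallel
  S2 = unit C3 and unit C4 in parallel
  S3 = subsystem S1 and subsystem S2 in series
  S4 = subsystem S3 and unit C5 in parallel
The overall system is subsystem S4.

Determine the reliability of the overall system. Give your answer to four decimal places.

Parallel (C1 and C2): 1 − (1 − 0.978000)(1 − 0.730000) = 0.994060
Parallel (C3 and C4): 1 − (1 − 0.720000)(1 − 0.813000) = 0.947640
Series ([0.994060] and [0.947640]): 0.994060 × 0.947640 = 0.942011
Parallel ([0.942011] and C5): 1 − (1 − 0.942011)(1 − 0.736000) = 0.9847

0.9847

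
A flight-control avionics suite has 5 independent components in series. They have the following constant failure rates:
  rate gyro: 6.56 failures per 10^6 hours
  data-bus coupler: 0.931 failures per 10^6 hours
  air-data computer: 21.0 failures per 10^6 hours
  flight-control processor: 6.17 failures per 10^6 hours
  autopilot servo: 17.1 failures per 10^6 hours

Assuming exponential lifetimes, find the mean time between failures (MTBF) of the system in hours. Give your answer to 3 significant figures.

19300

Series of exponential components: λ_sys = Σ λ_i
λ_sys = 0.00000656 + 0.000000931 + 0.0000210 + 0.00000617 + 0.0000171 = 5.1761e-05 /h
MTBF = 1 / λ_sys = 19300 h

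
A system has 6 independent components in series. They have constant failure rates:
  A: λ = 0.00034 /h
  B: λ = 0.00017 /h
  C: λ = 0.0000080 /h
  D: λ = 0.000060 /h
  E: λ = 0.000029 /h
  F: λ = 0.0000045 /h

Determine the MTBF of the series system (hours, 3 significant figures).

1640

Series of exponential components: λ_sys = Σ λ_i
λ_sys = 0.00034 + 0.00017 + 0.0000080 + 0.000060 + 0.000029 + 0.0000045 = 6.1150e-04 /h
MTBF = 1 / λ_sys = 1640 h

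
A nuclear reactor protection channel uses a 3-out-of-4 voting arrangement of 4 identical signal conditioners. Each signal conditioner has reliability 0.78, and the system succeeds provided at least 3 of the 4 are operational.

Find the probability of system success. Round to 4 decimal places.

R = Σ_{i=3}^{4} C(4,i) p^i (1−p)^{4−i} with p = 0.78
C(4,3)·0.78^3·0.22^1 = 0.417606
C(4,4)·0.78^4·0.22^0 = 0.370151
Sum = 0.7878

0.7878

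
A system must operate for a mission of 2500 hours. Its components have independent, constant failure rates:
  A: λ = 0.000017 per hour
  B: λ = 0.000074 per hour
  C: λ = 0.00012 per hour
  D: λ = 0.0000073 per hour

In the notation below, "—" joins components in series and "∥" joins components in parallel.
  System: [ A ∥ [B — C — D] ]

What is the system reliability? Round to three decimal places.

0.984

R(A) = exp(−0.000017 × 2500) = 0.95839
R(B) = exp(−0.000074 × 2500) = 0.83110
R(C) = exp(−0.00012 × 2500) = 0.74082
R(D) = exp(−0.0000073 × 2500) = 0.98192
Series (B, C, and D): 0.83110 × 0.74082 × 0.98192 = 0.60456
Parallel (A and [0.60456]): 1 − (1 − 0.95839)(1 − 0.60456) = 0.984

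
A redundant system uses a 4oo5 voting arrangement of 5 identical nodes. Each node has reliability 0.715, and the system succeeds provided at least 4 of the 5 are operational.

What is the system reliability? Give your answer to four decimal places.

R = Σ_{i=4}^{5} C(5,i) p^i (1−p)^{5−i} with p = 0.715
C(5,4)·0.715^4·0.285^1 = 0.372425
C(5,5)·0.715^5·0.285^0 = 0.186866
Sum = 0.5593

0.5593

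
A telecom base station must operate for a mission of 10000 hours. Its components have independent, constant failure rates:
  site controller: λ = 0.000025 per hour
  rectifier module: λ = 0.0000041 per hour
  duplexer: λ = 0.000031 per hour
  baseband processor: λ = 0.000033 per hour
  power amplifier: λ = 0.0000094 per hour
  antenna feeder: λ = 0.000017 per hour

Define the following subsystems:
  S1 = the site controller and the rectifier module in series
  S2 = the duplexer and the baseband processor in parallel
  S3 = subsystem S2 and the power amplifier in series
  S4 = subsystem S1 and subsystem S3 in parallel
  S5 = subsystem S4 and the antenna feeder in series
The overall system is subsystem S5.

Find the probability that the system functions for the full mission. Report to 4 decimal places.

0.8100

R(site controller) = exp(−0.000025 × 10000) = 0.778801
R(rectifier module) = exp(−0.0000041 × 10000) = 0.959829
R(duplexer) = exp(−0.000031 × 10000) = 0.733447
R(baseband processor) = exp(−0.000033 × 10000) = 0.718924
R(power amplifier) = exp(−0.0000094 × 10000) = 0.910283
R(antenna feeder) = exp(−0.000017 × 10000) = 0.843665
Series (site controller and rectifier module): 0.778801 × 0.959829 = 0.747516
Parallel (duplexer and baseband processor): 1 − (1 − 0.733447)(1 − 0.718924) = 0.925078
Series ([0.925078] and power amplifier): 0.925078 × 0.910283 = 0.842083
Parallel ([0.747516] and [0.842083]): 1 − (1 − 0.747516)(1 − 0.842083) = 0.960128
Series ([0.960128] and antenna feeder): 0.960128 × 0.843665 = 0.8100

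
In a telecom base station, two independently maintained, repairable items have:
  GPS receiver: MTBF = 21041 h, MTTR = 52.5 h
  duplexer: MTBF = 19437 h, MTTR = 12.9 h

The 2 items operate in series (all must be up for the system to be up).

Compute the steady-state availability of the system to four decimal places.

A(GPS receiver) = MTBF/(MTBF+MTTR) = 21041/(21041+52.5) = 0.997511
A(duplexer) = MTBF/(MTBF+MTTR) = 19437/(19437+12.9) = 0.999337
Series availability: 0.997511 × 0.999337 = 0.9968

0.9968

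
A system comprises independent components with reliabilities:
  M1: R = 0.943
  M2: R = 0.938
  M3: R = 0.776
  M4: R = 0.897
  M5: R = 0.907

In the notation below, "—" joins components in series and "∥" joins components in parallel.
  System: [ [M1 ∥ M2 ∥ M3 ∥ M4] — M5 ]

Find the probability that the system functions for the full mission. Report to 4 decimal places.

0.9069

Parallel (M1, M2, M3, and M4): 1 − (1 − 0.943000)(1 − 0.938000)(1 − 0.776000)(1 − 0.897000) = 0.999918
Series ([0.999918] and M5): 0.999918 × 0.907000 = 0.9069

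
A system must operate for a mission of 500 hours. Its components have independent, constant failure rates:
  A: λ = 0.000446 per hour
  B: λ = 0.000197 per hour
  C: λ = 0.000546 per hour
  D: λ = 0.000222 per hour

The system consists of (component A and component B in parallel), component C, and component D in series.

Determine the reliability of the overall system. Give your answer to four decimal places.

0.6684

R(A) = exp(−0.000446 × 500) = 0.800115
R(B) = exp(−0.000197 × 500) = 0.906196
R(C) = exp(−0.000546 × 500) = 0.761093
R(D) = exp(−0.000222 × 500) = 0.894939
Parallel (A and B): 1 − (1 − 0.800115)(1 − 0.906196) = 0.981250
Series ([0.981250], C, and D): 0.981250 × 0.761093 × 0.894939 = 0.6684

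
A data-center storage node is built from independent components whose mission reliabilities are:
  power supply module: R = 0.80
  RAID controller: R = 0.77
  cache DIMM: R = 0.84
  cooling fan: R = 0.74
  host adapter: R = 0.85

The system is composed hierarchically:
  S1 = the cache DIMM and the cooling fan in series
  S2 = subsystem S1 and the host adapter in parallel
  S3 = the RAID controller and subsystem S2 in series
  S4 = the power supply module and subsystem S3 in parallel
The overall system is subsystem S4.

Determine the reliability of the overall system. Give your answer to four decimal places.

0.9453

Series (cache DIMM and cooling fan): 0.840000 × 0.740000 = 0.621600
Parallel ([0.621600] and host adapter): 1 − (1 − 0.621600)(1 − 0.850000) = 0.943240
Series (RAID controller and [0.943240]): 0.770000 × 0.943240 = 0.726295
Parallel (power supply module and [0.726295]): 1 − (1 − 0.800000)(1 − 0.726295) = 0.9453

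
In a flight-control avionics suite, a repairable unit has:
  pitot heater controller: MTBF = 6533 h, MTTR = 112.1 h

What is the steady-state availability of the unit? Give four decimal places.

0.9831

A(pitot heater controller) = MTBF/(MTBF+MTTR) = 6533/(6533+112.1) = 0.9831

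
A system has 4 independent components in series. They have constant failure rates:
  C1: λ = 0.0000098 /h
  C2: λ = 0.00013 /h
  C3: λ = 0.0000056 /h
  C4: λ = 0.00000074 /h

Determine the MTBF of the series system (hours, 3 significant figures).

6840

Series of exponential components: λ_sys = Σ λ_i
λ_sys = 0.0000098 + 0.00013 + 0.0000056 + 0.00000074 = 1.4614e-04 /h
MTBF = 1 / λ_sys = 6840 h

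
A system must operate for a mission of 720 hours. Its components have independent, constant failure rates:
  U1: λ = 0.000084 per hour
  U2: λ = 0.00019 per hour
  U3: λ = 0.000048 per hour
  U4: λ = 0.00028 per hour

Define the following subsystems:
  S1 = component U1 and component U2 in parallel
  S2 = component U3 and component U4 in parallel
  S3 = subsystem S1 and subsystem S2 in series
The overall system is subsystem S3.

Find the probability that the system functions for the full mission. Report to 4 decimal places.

R(U1) = exp(−0.000084 × 720) = 0.941313
R(U2) = exp(−0.00019 × 720) = 0.872145
R(U3) = exp(−0.000048 × 720) = 0.966030
R(U4) = exp(−0.00028 × 720) = 0.817422
Parallel (U1 and U2): 1 − (1 − 0.941313)(1 − 0.872145) = 0.992497
Parallel (U3 and U4): 1 − (1 − 0.966030)(1 − 0.817422) = 0.993798
Series ([0.992497] and [0.993798]): 0.992497 × 0.993798 = 0.9863

0.9863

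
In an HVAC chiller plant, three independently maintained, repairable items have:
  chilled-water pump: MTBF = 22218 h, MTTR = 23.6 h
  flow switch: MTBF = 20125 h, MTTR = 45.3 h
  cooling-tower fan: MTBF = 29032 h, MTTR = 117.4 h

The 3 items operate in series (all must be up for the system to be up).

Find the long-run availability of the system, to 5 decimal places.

0.99268

A(chilled-water pump) = MTBF/(MTBF+MTTR) = 22218/(22218+23.6) = 0.998939
A(flow switch) = MTBF/(MTBF+MTTR) = 20125/(20125+45.3) = 0.997754
A(cooling-tower fan) = MTBF/(MTBF+MTTR) = 29032/(29032+117.4) = 0.995972
Series availability: 0.998939 × 0.997754 × 0.995972 = 0.99268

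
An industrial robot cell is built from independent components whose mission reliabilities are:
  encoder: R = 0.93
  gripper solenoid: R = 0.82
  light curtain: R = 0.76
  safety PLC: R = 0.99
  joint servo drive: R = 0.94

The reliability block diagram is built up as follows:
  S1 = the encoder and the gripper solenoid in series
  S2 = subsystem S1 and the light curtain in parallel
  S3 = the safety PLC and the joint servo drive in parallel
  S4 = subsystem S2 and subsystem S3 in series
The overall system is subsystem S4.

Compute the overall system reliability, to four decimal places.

0.9425

Series (encoder and gripper solenoid): 0.930000 × 0.820000 = 0.762600
Parallel ([0.762600] and light curtain): 1 − (1 − 0.762600)(1 − 0.760000) = 0.943024
Parallel (safety PLC and joint servo drive): 1 − (1 − 0.990000)(1 − 0.940000) = 0.999400
Series ([0.943024] and [0.999400]): 0.943024 × 0.999400 = 0.9425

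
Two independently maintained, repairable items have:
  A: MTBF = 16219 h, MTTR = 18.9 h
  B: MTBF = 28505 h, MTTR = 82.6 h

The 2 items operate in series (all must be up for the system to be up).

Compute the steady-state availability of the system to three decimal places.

A(A) = MTBF/(MTBF+MTTR) = 16219/(16219+18.9) = 0.998836
A(B) = MTBF/(MTBF+MTTR) = 28505/(28505+82.6) = 0.997111
Series availability: 0.998836 × 0.997111 = 0.996

0.996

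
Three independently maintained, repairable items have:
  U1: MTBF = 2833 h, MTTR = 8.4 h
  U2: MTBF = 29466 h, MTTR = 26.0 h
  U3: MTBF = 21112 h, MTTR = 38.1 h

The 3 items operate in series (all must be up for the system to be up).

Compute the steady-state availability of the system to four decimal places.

A(U1) = MTBF/(MTBF+MTTR) = 2833/(2833+8.4) = 0.997044
A(U2) = MTBF/(MTBF+MTTR) = 29466/(29466+26.0) = 0.999118
A(U3) = MTBF/(MTBF+MTTR) = 21112/(21112+38.1) = 0.998199
Series availability: 0.997044 × 0.999118 × 0.998199 = 0.9944

0.9944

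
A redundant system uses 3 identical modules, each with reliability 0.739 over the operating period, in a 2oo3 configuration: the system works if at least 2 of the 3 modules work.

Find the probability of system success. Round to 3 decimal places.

0.831

R = Σ_{i=2}^{3} C(3,i) p^i (1−p)^{3−i} with p = 0.739
C(3,2)·0.739^2·0.261^1 = 0.42761
C(3,3)·0.739^3·0.261^0 = 0.40358
Sum = 0.831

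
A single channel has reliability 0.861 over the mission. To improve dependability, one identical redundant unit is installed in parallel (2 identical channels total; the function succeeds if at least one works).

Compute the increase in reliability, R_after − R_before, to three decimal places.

R_before = 0.861
R_after = 1 − (1 − 0.861)^2 = 0.981
ΔR = 0.981 − 0.861 = 0.120

0.120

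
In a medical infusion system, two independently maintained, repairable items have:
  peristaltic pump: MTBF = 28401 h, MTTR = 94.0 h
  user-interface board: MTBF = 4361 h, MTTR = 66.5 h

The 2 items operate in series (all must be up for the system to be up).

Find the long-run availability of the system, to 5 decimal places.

0.98173

A(peristaltic pump) = MTBF/(MTBF+MTTR) = 28401/(28401+94.0) = 0.996701
A(user-interface board) = MTBF/(MTBF+MTTR) = 4361/(4361+66.5) = 0.984980
Series availability: 0.996701 × 0.984980 = 0.98173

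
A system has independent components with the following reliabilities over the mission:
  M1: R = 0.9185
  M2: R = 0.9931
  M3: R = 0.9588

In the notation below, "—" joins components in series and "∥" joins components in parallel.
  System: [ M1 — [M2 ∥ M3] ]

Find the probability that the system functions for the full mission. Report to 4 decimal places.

0.9182

Parallel (M2 and M3): 1 − (1 − 0.993100)(1 − 0.958800) = 0.999716
Series (M1 and [0.999716]): 0.918500 × 0.999716 = 0.9182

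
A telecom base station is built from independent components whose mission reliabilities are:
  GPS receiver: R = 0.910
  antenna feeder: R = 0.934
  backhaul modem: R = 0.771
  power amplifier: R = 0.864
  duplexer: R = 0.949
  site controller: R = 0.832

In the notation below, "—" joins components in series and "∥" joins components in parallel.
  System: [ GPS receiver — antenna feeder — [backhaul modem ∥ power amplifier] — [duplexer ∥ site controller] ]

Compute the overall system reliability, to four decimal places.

Parallel (backhaul modem and power amplifier): 1 − (1 − 0.771000)(1 − 0.864000) = 0.968856
Parallel (duplexer and site controller): 1 − (1 − 0.949000)(1 − 0.832000) = 0.991432
Series (GPS receiver, antenna feeder, [0.968856], and [0.991432]): 0.910000 × 0.934000 × 0.968856 × 0.991432 = 0.8164

0.8164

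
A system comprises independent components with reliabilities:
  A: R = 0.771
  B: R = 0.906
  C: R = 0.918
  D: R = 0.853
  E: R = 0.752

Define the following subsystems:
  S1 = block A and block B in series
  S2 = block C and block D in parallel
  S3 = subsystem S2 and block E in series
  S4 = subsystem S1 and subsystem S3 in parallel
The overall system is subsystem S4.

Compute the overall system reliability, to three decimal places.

0.923

Series (A and B): 0.77100 × 0.90600 = 0.69853
Parallel (C and D): 1 − (1 − 0.91800)(1 − 0.85300) = 0.98795
Series ([0.98795] and E): 0.98795 × 0.75200 = 0.74294
Parallel ([0.69853] and [0.74294]): 1 − (1 − 0.69853)(1 − 0.74294) = 0.923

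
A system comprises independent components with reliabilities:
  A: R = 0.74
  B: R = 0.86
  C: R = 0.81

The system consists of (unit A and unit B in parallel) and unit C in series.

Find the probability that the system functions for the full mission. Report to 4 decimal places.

0.7805

Parallel (A and B): 1 − (1 − 0.740000)(1 − 0.860000) = 0.963600
Series ([0.963600] and C): 0.963600 × 0.810000 = 0.7805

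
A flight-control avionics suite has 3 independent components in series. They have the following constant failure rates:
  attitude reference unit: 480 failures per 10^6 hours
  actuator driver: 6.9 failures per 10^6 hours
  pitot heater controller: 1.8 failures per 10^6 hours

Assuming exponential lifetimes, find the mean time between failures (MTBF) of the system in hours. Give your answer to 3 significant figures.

2050

Series of exponential components: λ_sys = Σ λ_i
λ_sys = 0.00048 + 0.0000069 + 0.0000018 = 4.8870e-04 /h
MTBF = 1 / λ_sys = 2050 h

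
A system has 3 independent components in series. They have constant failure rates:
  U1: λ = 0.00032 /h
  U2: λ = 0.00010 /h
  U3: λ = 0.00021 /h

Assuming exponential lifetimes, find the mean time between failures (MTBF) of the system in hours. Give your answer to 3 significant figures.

1590

Series of exponential components: λ_sys = Σ λ_i
λ_sys = 0.00032 + 0.00010 + 0.00021 = 6.3000e-04 /h
MTBF = 1 / λ_sys = 1590 h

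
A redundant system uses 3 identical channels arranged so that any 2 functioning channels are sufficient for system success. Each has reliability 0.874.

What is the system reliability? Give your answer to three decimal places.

R = Σ_{i=2}^{3} C(3,i) p^i (1−p)^{3−i} with p = 0.874
C(3,2)·0.874^2·0.126^1 = 0.28875
C(3,3)·0.874^3·0.126^0 = 0.66763
Sum = 0.956

0.956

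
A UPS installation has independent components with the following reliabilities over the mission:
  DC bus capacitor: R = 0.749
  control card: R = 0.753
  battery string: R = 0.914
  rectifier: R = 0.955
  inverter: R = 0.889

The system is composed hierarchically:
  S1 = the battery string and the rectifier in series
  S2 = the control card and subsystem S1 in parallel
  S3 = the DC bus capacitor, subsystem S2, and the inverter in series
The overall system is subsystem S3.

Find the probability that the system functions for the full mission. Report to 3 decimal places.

0.645

Series (battery string and rectifier): 0.91400 × 0.95500 = 0.87287
Parallel (control card and [0.87287]): 1 − (1 − 0.75300)(1 − 0.87287) = 0.96860
Series (DC bus capacitor, [0.96860], and inverter): 0.74900 × 0.96860 × 0.88900 = 0.645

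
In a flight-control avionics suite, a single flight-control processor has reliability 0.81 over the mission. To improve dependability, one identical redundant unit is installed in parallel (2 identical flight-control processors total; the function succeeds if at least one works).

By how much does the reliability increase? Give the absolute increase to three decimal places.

R_before = 0.81
R_after = 1 − (1 − 0.81)^2 = 0.964
ΔR = 0.964 − 0.81 = 0.154

0.154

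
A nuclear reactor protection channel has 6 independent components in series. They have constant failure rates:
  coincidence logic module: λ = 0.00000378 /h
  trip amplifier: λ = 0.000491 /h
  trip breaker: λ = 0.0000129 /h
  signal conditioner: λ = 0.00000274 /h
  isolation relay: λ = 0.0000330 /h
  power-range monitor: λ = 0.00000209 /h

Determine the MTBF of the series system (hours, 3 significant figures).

Series of exponential components: λ_sys = Σ λ_i
λ_sys = 0.00000378 + 0.000491 + 0.0000129 + 0.00000274 + 0.0000330 + 0.00000209 = 5.4551e-04 /h
MTBF = 1 / λ_sys = 1830 h

1830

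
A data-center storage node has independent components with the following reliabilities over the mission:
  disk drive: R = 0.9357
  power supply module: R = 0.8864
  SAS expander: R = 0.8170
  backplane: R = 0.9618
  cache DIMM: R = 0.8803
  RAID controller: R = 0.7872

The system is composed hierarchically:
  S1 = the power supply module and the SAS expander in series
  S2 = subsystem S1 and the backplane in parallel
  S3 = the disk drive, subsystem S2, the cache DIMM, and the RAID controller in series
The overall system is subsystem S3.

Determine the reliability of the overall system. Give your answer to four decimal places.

Series (power supply module and SAS expander): 0.886400 × 0.817000 = 0.724189
Parallel ([0.724189] and backplane): 1 − (1 − 0.724189)(1 − 0.961800) = 0.989464
Series (disk drive, [0.989464], cache DIMM, and RAID controller): 0.935700 × 0.989464 × 0.880300 × 0.787200 = 0.6416

0.6416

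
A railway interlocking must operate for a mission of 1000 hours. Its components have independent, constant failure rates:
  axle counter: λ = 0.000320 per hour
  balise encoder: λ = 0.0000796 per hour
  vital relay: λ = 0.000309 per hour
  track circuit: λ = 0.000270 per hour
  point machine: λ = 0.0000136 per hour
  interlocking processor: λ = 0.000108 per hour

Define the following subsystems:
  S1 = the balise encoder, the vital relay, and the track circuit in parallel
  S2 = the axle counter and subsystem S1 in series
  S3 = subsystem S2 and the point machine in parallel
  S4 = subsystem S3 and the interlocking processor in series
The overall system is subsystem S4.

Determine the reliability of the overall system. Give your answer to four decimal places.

0.8943

R(axle counter) = exp(−0.000320 × 1000) = 0.726149
R(balise encoder) = exp(−0.0000796 × 1000) = 0.923486
R(vital relay) = exp(−0.000309 × 1000) = 0.734181
R(track circuit) = exp(−0.000270 × 1000) = 0.763379
R(point machine) = exp(−0.0000136 × 1000) = 0.986492
R(interlocking processor) = exp(−0.000108 × 1000) = 0.897628
Parallel (balise encoder, vital relay, and track circuit): 1 − (1 − 0.923486)(1 − 0.734181)(1 − 0.763379) = 0.995187
Series (axle counter and [0.995187]): 0.726149 × 0.995187 = 0.722654
Parallel ([0.722654] and point machine): 1 − (1 − 0.722654)(1 − 0.986492) = 0.996254
Series ([0.996254] and interlocking processor): 0.996254 × 0.897628 = 0.8943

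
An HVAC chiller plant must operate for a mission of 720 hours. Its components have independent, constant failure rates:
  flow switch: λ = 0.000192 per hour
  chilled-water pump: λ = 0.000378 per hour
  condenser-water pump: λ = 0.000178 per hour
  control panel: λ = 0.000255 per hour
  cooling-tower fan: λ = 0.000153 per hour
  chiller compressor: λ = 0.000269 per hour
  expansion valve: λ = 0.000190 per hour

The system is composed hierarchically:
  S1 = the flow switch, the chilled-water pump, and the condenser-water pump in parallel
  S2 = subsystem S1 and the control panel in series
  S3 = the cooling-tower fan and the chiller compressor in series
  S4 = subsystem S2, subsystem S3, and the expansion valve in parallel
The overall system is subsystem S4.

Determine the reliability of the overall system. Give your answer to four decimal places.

0.9943

R(flow switch) = exp(−0.000192 × 720) = 0.870890
R(chilled-water pump) = exp(−0.000378 × 720) = 0.761732
R(condenser-water pump) = exp(−0.000178 × 720) = 0.879713
R(control panel) = exp(−0.000255 × 720) = 0.832269
R(cooling-tower fan) = exp(−0.000153 × 720) = 0.895691
R(chiller compressor) = exp(−0.000269 × 720) = 0.823922
R(expansion valve) = exp(−0.000190 × 720) = 0.872145
Parallel (flow switch, chilled-water pump, and condenser-water pump): 1 − (1 − 0.870890)(1 − 0.761732)(1 − 0.879713) = 0.996300
Series ([0.996300] and control panel): 0.996300 × 0.832269 = 0.829190
Series (cooling-tower fan and chiller compressor): 0.895691 × 0.823922 = 0.737980
Parallel ([0.829190], [0.737980], and expansion valve): 1 − (1 − 0.829190)(1 − 0.737980)(1 − 0.872145) = 0.9943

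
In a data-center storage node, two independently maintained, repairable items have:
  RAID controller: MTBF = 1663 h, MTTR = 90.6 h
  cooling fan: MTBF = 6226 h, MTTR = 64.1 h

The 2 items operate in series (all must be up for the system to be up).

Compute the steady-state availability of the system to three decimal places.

0.939

A(RAID controller) = MTBF/(MTBF+MTTR) = 1663/(1663+90.6) = 0.948335
A(cooling fan) = MTBF/(MTBF+MTTR) = 6226/(6226+64.1) = 0.989809
Series availability: 0.948335 × 0.989809 = 0.939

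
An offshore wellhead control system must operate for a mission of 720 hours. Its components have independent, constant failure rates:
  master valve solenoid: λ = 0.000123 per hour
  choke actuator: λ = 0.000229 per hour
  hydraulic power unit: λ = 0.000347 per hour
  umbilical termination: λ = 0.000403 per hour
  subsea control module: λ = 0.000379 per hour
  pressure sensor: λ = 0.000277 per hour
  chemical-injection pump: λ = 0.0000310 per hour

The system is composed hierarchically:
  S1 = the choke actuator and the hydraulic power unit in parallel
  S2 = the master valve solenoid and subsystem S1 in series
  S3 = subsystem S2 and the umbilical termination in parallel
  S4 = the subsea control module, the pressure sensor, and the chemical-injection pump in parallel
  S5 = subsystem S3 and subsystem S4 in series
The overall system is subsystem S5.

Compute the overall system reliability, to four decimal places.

R(master valve solenoid) = exp(−0.000123 × 720) = 0.915248
R(choke actuator) = exp(−0.000229 × 720) = 0.847995
R(hydraulic power unit) = exp(−0.000347 × 720) = 0.778925
R(umbilical termination) = exp(−0.000403 × 720) = 0.748144
R(subsea control module) = exp(−0.000379 × 720) = 0.761184
R(pressure sensor) = exp(−0.000277 × 720) = 0.819189
R(chemical-injection pump) = exp(−0.0000310 × 720) = 0.977927
Parallel (choke actuator and hydraulic power unit): 1 − (1 − 0.847995)(1 − 0.778925) = 0.966395
Series (master valve solenoid and [0.966395]): 0.915248 × 0.966395 = 0.884491
Parallel ([0.884491] and umbilical termination): 1 − (1 − 0.884491)(1 − 0.748144) = 0.970908
Parallel (subsea control module, pressure sensor, and chemical-injection pump): 1 − (1 − 0.761184)(1 − 0.819189)(1 − 0.977927) = 0.999047
Series ([0.970908] and [0.999047]): 0.970908 × 0.999047 = 0.9700

0.9700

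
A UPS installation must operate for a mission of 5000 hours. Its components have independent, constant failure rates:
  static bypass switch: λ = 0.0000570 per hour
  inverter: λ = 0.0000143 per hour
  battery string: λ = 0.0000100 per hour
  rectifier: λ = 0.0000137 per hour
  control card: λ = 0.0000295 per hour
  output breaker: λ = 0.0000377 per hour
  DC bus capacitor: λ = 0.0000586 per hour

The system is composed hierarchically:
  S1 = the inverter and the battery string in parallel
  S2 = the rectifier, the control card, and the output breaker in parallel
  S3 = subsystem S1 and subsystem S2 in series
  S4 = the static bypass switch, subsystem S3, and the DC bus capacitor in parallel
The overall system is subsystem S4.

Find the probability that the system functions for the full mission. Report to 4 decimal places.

R(static bypass switch) = exp(−0.0000570 × 5000) = 0.752014
R(inverter) = exp(−0.0000143 × 5000) = 0.930996
R(battery string) = exp(−0.0000100 × 5000) = 0.951229
R(rectifier) = exp(−0.0000137 × 5000) = 0.933793
R(control card) = exp(−0.0000295 × 5000) = 0.862862
R(output breaker) = exp(−0.0000377 × 5000) = 0.828201
R(DC bus capacitor) = exp(−0.0000586 × 5000) = 0.746022
Parallel (inverter and battery string): 1 − (1 − 0.930996)(1 − 0.951229) = 0.996635
Parallel (rectifier, control card, and output breaker): 1 − (1 − 0.933793)(1 − 0.862862)(1 − 0.828201) = 0.998440
Series ([0.996635] and [0.998440]): 0.996635 × 0.998440 = 0.995080
Parallel (static bypass switch, [0.995080], and DC bus capacitor): 1 − (1 − 0.752014)(1 − 0.995080)(1 − 0.746022) = 0.9997

0.9997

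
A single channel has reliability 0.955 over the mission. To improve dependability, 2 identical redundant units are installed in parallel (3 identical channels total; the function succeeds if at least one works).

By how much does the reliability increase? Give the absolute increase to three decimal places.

0.045

R_before = 0.955
R_after = 1 − (1 − 0.955)^3 = 1.000
ΔR = 1.000 − 0.955 = 0.045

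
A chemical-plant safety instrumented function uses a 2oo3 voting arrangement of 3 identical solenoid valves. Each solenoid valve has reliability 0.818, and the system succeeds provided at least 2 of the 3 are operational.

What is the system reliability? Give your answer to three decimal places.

R = Σ_{i=2}^{3} C(3,i) p^i (1−p)^{3−i} with p = 0.818
C(3,2)·0.818^2·0.182^1 = 0.36534
C(3,3)·0.818^3·0.182^0 = 0.54734
Sum = 0.913

0.913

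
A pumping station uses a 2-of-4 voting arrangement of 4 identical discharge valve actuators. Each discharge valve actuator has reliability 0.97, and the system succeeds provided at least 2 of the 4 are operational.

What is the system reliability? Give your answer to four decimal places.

R = Σ_{i=2}^{4} C(4,i) p^i (1−p)^{4−i} with p = 0.97
C(4,2)·0.97^2·0.03^2 = 0.005081
C(4,3)·0.97^3·0.03^1 = 0.109521
C(4,4)·0.97^4·0.03^0 = 0.885293
Sum = 0.9999

0.9999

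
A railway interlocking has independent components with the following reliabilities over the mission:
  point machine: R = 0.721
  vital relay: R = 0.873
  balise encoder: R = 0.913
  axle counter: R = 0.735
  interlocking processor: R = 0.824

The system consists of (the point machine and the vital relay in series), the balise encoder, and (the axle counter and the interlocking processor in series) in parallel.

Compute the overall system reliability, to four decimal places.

0.9873

Series (point machine and vital relay): 0.721000 × 0.873000 = 0.629433
Series (axle counter and interlocking processor): 0.735000 × 0.824000 = 0.605640
Parallel ([0.629433], balise encoder, and [0.605640]): 1 − (1 − 0.629433)(1 − 0.913000)(1 − 0.605640) = 0.9873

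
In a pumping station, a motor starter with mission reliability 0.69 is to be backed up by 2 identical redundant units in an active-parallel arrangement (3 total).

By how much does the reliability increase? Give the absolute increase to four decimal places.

0.2802

R_before = 0.69
R_after = 1 − (1 − 0.69)^3 = 0.9702
ΔR = 0.9702 − 0.69 = 0.2802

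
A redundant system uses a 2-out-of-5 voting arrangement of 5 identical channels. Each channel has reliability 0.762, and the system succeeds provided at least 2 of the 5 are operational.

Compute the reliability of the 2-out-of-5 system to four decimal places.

R = Σ_{i=2}^{5} C(5,i) p^i (1−p)^{5−i} with p = 0.762
C(5,2)·0.762^2·0.238^3 = 0.078278
C(5,3)·0.762^3·0.238^2 = 0.250622
C(5,4)·0.762^4·0.238^1 = 0.401205
C(5,5)·0.762^5·0.238^0 = 0.256906
Sum = 0.9870

0.9870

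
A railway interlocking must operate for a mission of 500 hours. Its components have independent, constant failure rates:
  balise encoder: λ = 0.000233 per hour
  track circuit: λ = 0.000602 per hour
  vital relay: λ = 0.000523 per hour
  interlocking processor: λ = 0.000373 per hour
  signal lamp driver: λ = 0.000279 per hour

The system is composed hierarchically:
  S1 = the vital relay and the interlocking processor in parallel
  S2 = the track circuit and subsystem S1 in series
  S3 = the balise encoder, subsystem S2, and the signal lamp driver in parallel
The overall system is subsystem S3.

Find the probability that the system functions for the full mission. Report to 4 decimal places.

0.9959

R(balise encoder) = exp(−0.000233 × 500) = 0.890030
R(track circuit) = exp(−0.000602 × 500) = 0.740078
R(vital relay) = exp(−0.000523 × 500) = 0.769896
R(interlocking processor) = exp(−0.000373 × 500) = 0.829859
R(signal lamp driver) = exp(−0.000279 × 500) = 0.869793
Parallel (vital relay and interlocking processor): 1 − (1 − 0.769896)(1 − 0.829859) = 0.960850
Series (track circuit and [0.960850]): 0.740078 × 0.960850 = 0.711104
Parallel (balise encoder, [0.711104], and signal lamp driver): 1 − (1 − 0.890030)(1 − 0.711104)(1 − 0.869793) = 0.9959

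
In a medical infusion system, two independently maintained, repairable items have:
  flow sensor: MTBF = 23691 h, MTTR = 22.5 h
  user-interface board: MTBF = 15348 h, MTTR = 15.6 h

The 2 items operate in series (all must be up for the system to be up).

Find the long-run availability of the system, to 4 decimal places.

A(flow sensor) = MTBF/(MTBF+MTTR) = 23691/(23691+22.5) = 0.999051
A(user-interface board) = MTBF/(MTBF+MTTR) = 15348/(15348+15.6) = 0.998985
Series availability: 0.999051 × 0.998985 = 0.9980

0.9980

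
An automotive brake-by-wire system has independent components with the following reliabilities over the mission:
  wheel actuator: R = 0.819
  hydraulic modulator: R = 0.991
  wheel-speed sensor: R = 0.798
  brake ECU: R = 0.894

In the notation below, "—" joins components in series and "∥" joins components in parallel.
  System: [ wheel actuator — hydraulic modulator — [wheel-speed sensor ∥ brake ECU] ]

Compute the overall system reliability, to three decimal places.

Parallel (wheel-speed sensor and brake ECU): 1 − (1 − 0.79800)(1 − 0.89400) = 0.97859
Series (wheel actuator, hydraulic modulator, and [0.97859]): 0.81900 × 0.99100 × 0.97859 = 0.794

0.794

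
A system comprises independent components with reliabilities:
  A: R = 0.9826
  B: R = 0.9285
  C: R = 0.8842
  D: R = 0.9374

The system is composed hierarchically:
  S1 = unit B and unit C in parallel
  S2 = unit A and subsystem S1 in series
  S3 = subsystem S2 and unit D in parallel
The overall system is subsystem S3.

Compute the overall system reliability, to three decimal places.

0.998

Parallel (B and C): 1 − (1 − 0.92850)(1 − 0.88420) = 0.99172
Series (A and [0.99172]): 0.98260 × 0.99172 = 0.97446
Parallel ([0.97446] and D): 1 − (1 − 0.97446)(1 − 0.93740) = 0.998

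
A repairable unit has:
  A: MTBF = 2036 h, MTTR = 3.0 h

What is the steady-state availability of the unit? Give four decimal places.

0.9985

A(A) = MTBF/(MTBF+MTTR) = 2036/(2036+3.0) = 0.9985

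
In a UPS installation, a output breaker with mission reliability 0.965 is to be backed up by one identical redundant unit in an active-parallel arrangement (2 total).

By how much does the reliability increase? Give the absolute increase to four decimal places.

0.0338

R_before = 0.965
R_after = 1 − (1 − 0.965)^2 = 0.9988
ΔR = 0.9988 − 0.965 = 0.0338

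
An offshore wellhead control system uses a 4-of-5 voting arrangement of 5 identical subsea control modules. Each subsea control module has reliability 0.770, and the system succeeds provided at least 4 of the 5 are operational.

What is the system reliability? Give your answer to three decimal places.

R = Σ_{i=4}^{5} C(5,i) p^i (1−p)^{5−i} with p = 0.770
C(5,4)·0.770^4·0.230^1 = 0.40426
C(5,5)·0.770^5·0.230^0 = 0.27068
Sum = 0.675

0.675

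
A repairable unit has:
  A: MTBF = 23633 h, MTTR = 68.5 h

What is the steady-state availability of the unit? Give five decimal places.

0.99711

A(A) = MTBF/(MTBF+MTTR) = 23633/(23633+68.5) = 0.99711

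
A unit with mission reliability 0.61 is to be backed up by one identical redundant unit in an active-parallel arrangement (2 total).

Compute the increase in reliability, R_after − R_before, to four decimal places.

0.2379

R_before = 0.61
R_after = 1 − (1 − 0.61)^2 = 0.8479
ΔR = 0.8479 − 0.61 = 0.2379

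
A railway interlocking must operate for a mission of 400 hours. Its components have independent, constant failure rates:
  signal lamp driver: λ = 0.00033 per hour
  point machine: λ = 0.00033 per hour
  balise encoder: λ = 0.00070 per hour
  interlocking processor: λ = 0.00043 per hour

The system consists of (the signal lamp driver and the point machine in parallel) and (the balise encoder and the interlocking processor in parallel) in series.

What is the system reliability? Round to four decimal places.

R(signal lamp driver) = exp(−0.00033 × 400) = 0.876341
R(point machine) = exp(−0.00033 × 400) = 0.876341
R(balise encoder) = exp(−0.00070 × 400) = 0.755784
R(interlocking processor) = exp(−0.00043 × 400) = 0.841979
Parallel (signal lamp driver and point machine): 1 − (1 − 0.876341)(1 − 0.876341) = 0.984708
Parallel (balise encoder and interlocking processor): 1 − (1 − 0.755784)(1 − 0.841979) = 0.961409
Series ([0.984708] and [0.961409]): 0.984708 × 0.961409 = 0.9467

0.9467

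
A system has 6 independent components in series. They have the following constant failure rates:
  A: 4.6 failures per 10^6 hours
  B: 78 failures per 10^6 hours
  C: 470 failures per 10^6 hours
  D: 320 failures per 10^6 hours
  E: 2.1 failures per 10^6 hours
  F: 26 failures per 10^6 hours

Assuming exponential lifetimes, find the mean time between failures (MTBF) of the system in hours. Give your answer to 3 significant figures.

1110

Series of exponential components: λ_sys = Σ λ_i
λ_sys = 0.0000046 + 0.000078 + 0.00047 + 0.00032 + 0.0000021 + 0.000026 = 9.0070e-04 /h
MTBF = 1 / λ_sys = 1110 h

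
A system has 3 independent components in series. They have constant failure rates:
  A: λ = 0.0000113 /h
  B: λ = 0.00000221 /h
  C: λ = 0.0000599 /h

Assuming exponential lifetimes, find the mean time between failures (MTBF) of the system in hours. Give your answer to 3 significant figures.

13600

Series of exponential components: λ_sys = Σ λ_i
λ_sys = 0.0000113 + 0.00000221 + 0.0000599 = 7.3410e-05 /h
MTBF = 1 / λ_sys = 13600 h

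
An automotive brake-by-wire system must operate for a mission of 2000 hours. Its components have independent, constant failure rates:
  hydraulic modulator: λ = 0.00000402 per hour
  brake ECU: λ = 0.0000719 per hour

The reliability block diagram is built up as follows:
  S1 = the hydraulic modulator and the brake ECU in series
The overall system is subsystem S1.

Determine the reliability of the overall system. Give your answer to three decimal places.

R(hydraulic modulator) = exp(−0.00000402 × 2000) = 0.99199
R(brake ECU) = exp(−0.0000719 × 2000) = 0.86606
Series (hydraulic modulator and brake ECU): 0.99199 × 0.86606 = 0.859

0.859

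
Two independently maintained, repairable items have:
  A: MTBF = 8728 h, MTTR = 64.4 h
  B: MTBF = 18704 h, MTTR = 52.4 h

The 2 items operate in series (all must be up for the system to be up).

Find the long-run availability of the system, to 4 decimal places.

0.9899

A(A) = MTBF/(MTBF+MTTR) = 8728/(8728+64.4) = 0.992675
A(B) = MTBF/(MTBF+MTTR) = 18704/(18704+52.4) = 0.997206
Series availability: 0.992675 × 0.997206 = 0.9899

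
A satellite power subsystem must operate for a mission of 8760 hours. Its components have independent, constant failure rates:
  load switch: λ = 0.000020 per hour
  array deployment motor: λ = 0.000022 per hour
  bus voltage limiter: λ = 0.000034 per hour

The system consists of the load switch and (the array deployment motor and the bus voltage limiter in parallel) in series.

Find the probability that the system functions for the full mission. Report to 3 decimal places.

0.801

R(load switch) = exp(−0.000020 × 8760) = 0.83929
R(array deployment motor) = exp(−0.000022 × 8760) = 0.82471
R(bus voltage limiter) = exp(−0.000034 × 8760) = 0.74242
Parallel (array deployment motor and bus voltage limiter): 1 − (1 − 0.82471)(1 − 0.74242) = 0.95485
Series (load switch and [0.95485]): 0.83929 × 0.95485 = 0.801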